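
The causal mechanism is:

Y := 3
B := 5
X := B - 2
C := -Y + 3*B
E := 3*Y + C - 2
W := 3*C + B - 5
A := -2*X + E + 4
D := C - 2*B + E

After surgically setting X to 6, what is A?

The intervention breaks the incoming arrows to X: X := B - 2 no longer applies, and X = 6.
C = -Y + 3*B  [with Y=3, B=5]  = 12
E = 3*Y + C - 2  [with Y=3, C=12]  = 19
A = -2*X + E + 4  [with X=6, E=19]  = 11

11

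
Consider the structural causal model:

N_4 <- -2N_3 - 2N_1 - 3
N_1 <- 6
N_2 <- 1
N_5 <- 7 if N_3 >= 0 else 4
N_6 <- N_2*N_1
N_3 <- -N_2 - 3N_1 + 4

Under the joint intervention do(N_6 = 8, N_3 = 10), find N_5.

Under do(N_6 = 8, N_3 = 10), each intervened variable's structural equation is replaced by its fixed value.
N_5 = 7 if N_3 >= 0 else 4  [with N_3=10]  = 7

7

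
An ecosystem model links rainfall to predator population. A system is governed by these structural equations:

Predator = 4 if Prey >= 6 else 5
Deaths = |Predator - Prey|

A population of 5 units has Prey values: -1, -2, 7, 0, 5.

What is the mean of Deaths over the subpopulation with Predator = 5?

4.5

Observing Predator=5 restricts to units where Predator's equation naturally yields 5: Prey ∈ {-1, -2, 0, 5}. In that subpopulation Deaths = 6, 7, 5, 0, mean 4.5.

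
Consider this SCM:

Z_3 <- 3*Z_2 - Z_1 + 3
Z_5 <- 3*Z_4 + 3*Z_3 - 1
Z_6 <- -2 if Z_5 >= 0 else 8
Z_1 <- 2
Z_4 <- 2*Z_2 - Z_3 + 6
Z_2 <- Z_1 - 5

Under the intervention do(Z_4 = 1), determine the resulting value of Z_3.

Under do(Z_4=1), the mechanism Z_4 <- 2*Z_2 - Z_3 + 6 is discarded; Z_4 is fixed at 1.
Since Z_3 is not a descendant of the intervened variable, it is unaffected.
Z_2 = Z_1 - 5  [with Z_1=2]  = -3
Z_3 = 3*Z_2 - Z_1 + 3  [with Z_2=-3, Z_1=2]  = -8

-8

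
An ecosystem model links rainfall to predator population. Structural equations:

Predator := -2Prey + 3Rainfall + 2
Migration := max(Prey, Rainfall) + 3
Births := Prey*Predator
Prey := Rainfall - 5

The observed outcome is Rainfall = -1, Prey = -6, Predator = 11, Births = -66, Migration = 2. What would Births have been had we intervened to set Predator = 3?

The intervention breaks the incoming arrows to Predator: Predator := -2Prey + 3Rainfall + 2 no longer applies, and Predator = 3.
Prey = Rainfall - 5  [with Rainfall=-1]  = -6
Births = Prey*Predator  [with Prey=-6, Predator=3]  = -18

-18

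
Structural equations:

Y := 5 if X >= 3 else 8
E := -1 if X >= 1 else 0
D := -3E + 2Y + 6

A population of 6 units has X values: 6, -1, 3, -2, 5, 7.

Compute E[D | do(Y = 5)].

Every unit gets Y=5 under the intervention. D values become 19, 16, 19, 16, 19, 19; E[D|do(Y=5)] = 18.

18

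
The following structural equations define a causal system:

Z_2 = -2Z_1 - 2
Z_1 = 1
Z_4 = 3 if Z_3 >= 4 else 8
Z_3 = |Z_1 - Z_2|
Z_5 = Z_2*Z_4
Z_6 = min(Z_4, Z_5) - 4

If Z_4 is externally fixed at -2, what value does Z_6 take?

-6

Under do(Z_4=-2), the mechanism Z_4 = 3 if Z_3 >= 4 else 8 is discarded; Z_4 is fixed at -2.
Z_2 = -2Z_1 - 2  [with Z_1=1]  = -4
Z_5 = Z_2*Z_4  [with Z_2=-4, Z_4=-2]  = 8
Z_6 = min(Z_4, Z_5) - 4  [with Z_4=-2, Z_5=8]  = -6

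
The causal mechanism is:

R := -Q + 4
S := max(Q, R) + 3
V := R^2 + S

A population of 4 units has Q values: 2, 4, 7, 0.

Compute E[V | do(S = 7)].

14.25

The intervention sets S=7 in all 4 units regardless of Q. Recomputing V per unit gives 11, 7, 16, 23; average 14.25.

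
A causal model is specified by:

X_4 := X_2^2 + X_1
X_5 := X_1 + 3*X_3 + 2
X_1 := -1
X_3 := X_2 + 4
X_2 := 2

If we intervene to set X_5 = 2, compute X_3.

6

do(X_5=2) replaces the equation X_5 := X_1 + 3*X_3 + 2 with the constant X_5 = 2.
X_3 is not downstream of the intervention, so its value is determined by the original equations.
X_3 = X_2 + 4  [with X_2=2]  = 6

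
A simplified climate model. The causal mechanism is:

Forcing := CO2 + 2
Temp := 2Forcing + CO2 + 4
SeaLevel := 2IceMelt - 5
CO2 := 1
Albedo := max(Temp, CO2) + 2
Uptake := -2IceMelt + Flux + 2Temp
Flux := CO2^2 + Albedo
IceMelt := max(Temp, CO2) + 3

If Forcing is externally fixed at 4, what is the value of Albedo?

15

do(Forcing=4) replaces the equation Forcing := CO2 + 2 with the constant Forcing = 4.
Temp = 2Forcing + CO2 + 4  [with Forcing=4, CO2=1]  = 13
Albedo = max(Temp, CO2) + 2  [with Temp=13, CO2=1]  = 15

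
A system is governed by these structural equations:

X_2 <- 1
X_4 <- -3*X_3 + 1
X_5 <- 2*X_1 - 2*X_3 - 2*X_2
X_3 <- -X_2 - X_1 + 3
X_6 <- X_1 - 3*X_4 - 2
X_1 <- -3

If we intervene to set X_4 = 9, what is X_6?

Under do(X_4=9), the mechanism X_4 <- -3*X_3 + 1 is discarded; X_4 is fixed at 9.
X_6 = X_1 - 3*X_4 - 2  [with X_1=-3, X_4=9]  = -32

-32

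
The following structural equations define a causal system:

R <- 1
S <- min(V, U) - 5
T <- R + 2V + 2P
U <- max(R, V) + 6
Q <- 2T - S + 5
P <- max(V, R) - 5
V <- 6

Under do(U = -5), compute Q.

The intervention breaks the incoming arrows to U: U <- max(R, V) + 6 no longer applies, and U = -5.
S = min(V, U) - 5  [with V=6, U=-5]  = -10
P = max(V, R) - 5  [with V=6, R=1]  = 1
T = R + 2V + 2P  [with R=1, V=6, P=1]  = 15
Q = 2T - S + 5  [with T=15, S=-10]  = 45

45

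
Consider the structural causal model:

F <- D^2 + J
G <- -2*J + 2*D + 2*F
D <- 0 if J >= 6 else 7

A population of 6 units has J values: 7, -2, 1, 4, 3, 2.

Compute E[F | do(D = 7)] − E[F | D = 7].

0.9

Under do(D=7), D's equation is replaced by D=7 for every unit. Per-unit F: 56, 47, 50, 53, 52, 51. Mean = 51.5.
Conditioning on D=7 selects the 5 unit(s) with J ∈ {-2, 1, 4, 3, 2}. Their F values: 47, 50, 53, 52, 51. Mean = 50.6.
Difference = 51.5 − 50.6 = 0.9.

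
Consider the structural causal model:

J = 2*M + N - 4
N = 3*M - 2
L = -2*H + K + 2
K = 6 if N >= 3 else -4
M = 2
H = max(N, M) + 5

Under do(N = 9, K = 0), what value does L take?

-26

Under do(N = 9, K = 0), each intervened variable's structural equation is replaced by its fixed value.
H = max(N, M) + 5  [with N=9, M=2]  = 14
L = -2*H + K + 2  [with H=14, K=0]  = -26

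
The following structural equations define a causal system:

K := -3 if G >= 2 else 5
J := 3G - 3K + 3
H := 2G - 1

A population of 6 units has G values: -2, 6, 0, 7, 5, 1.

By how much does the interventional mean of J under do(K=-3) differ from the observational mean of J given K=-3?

Every unit gets K=-3 under the intervention. J values become 6, 30, 12, 33, 27, 15; E[J|do(K=-3)] = 20.5.
E[J|K=-3] averages over only the 3 units with K=-3 (G = 6, 7, 5): J = 30, 33, 27, mean 30.
Difference = 20.5 − 30 = -9.5.

-9.5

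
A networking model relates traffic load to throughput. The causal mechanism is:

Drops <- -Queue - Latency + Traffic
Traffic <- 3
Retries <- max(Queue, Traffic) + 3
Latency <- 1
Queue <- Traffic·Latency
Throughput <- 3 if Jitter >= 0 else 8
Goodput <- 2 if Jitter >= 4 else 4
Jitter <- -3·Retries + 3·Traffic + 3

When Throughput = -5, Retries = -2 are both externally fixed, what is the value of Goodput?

Under do(Throughput = -5, Retries = -2), each intervened variable's structural equation is replaced by its fixed value.
Jitter = -3·Retries + 3·Traffic + 3  [with Retries=-2, Traffic=3]  = 18
Goodput = 2 if Jitter >= 4 else 4  [with Jitter=18]  = 2

2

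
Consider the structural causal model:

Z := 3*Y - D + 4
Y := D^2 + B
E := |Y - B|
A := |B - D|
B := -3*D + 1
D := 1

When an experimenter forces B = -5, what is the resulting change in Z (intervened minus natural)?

Under do(B=-5), the mechanism B := -3*D + 1 is discarded; B is fixed at -5.
Y = D^2 + B  [with D=1, B=-5]  = -4
Z = 3*Y - D + 4  [with Y=-4, D=1]  = -9
Without intervention: B = -3*D + 1  [with D=1]  = -2; Y = D^2 + B  [with D=1, B=-2]  = -1; Z = 3*Y - D + 4  [with Y=-1, D=1]  = 0.
Change = -9 − 0 = -9.

-9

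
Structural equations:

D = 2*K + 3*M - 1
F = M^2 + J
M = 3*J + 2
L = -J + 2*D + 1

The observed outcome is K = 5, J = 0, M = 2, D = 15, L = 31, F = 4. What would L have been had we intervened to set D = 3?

7

Intervening sets D = 3 and removes its equation (D = 2*K + 3*M - 1).
L = -J + 2*D + 1  [with J=0, D=3]  = 7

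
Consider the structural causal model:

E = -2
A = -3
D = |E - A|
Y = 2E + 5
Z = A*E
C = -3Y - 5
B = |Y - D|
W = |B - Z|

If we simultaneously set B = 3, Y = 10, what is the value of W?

The joint intervention fixes B = 3, Y = 10, removing each variable's own equation.
Z = A*E  [with A=-3, E=-2]  = 6
W = |B - Z|  [with B=3, Z=6]  = 3

3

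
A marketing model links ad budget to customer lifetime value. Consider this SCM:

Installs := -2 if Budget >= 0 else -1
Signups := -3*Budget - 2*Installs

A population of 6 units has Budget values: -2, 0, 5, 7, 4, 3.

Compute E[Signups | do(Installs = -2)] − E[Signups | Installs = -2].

do(Installs=-2) breaks Installs's dependence on Budget. With Installs=-2 fixed, Signups across the units is 10, 4, -11, -17, -8, -5, mean -4.5.
E[Signups|Installs=-2] averages over only the 5 units with Installs=-2 (Budget = 0, 5, 7, 4, 3): Signups = 4, -11, -17, -8, -5, mean -7.4.
Difference = -4.5 − (-7.4) = 2.9.

2.9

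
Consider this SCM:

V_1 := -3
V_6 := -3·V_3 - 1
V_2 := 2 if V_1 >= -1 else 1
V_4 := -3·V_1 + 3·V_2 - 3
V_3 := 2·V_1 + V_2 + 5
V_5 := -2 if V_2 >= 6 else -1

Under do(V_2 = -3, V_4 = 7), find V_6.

11

The joint intervention fixes V_2 = -3, V_4 = 7, removing each variable's own equation.
V_3 = 2·V_1 + V_2 + 5  [with V_1=-3, V_2=-3]  = -4
V_6 = -3·V_3 - 1  [with V_3=-4]  = 11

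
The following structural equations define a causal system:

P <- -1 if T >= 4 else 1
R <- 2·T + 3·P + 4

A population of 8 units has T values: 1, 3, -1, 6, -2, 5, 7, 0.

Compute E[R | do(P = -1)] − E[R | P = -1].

-7.25

do(P=-1) breaks P's dependence on T. With P=-1 fixed, R across the units is 3, 7, -1, 13, -3, 11, 15, 1, mean 5.75.
E[R|P=-1] averages over only the 3 units with P=-1 (T = 6, 5, 7): R = 13, 11, 15, mean 13.
Difference = 5.75 − 13 = -7.25.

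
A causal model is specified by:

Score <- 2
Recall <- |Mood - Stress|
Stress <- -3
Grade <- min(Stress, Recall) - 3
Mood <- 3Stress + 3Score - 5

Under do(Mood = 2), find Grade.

do(Mood=2) replaces the equation Mood <- 3Stress + 3Score - 5 with the constant Mood = 2.
Recall = |Mood - Stress|  [with Mood=2, Stress=-3]  = 5
Grade = min(Stress, Recall) - 3  [with Stress=-3, Recall=5]  = -6

-6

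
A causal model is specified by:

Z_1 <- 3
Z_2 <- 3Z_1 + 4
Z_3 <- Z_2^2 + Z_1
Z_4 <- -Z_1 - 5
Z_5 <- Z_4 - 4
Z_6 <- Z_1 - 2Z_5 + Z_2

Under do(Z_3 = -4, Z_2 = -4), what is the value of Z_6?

Setting Z_3 = -4, Z_2 = -4 by intervention discards those variables' equations.
Z_4 = -Z_1 - 5  [with Z_1=3]  = -8
Z_5 = Z_4 - 4  [with Z_4=-8]  = -12
Z_6 = Z_1 - 2Z_5 + Z_2  [with Z_1=3, Z_5=-12, Z_2=-4]  = 23

23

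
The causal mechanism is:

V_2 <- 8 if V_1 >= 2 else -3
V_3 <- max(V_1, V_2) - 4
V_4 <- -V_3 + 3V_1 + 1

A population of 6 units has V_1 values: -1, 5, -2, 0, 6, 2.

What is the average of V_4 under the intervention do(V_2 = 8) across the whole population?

The intervention sets V_2=8 in all 6 units regardless of V_1. Recomputing V_4 per unit gives -6, 12, -9, -3, 15, 3; average 2.

2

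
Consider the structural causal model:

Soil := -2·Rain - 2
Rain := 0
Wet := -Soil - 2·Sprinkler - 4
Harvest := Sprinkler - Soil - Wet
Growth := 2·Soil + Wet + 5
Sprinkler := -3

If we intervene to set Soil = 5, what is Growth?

12

do(Soil=5) replaces the equation Soil := -2·Rain - 2 with the constant Soil = 5.
Wet = -Soil - 2·Sprinkler - 4  [with Soil=5, Sprinkler=-3]  = -3
Growth = 2·Soil + Wet + 5  [with Soil=5, Wet=-3]  = 12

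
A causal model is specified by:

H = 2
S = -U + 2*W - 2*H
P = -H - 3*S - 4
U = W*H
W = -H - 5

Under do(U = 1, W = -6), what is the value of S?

-17

The joint intervention fixes U = 1, W = -6, removing each variable's own equation.
S = -U + 2*W - 2*H  [with U=1, W=-6, H=2]  = -17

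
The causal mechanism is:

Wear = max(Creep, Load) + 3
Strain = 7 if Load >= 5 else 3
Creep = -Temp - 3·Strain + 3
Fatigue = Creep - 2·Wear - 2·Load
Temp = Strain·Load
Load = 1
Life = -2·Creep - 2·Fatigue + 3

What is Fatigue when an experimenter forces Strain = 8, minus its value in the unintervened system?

Under do(Strain=8), the mechanism Strain = 7 if Load >= 5 else 3 is discarded; Strain is fixed at 8.
Temp = Strain·Load  [with Strain=8, Load=1]  = 8
Creep = -Temp - 3·Strain + 3  [with Temp=8, Strain=8]  = -29
Wear = max(Creep, Load) + 3  [with Creep=-29, Load=1]  = 4
Fatigue = Creep - 2·Wear - 2·Load  [with Creep=-29, Wear=4, Load=1]  = -39
Without intervention: Strain = 7 if Load >= 5 else 3  [with Load=1]  = 3; Temp = Strain·Load  [with Strain=3, Load=1]  = 3; Creep = -Temp - 3·Strain + 3  [with Temp=3, Strain=3]  = -9; Wear = max(Creep, Load) + 3  [with Creep=-9, Load=1]  = 4; Fatigue = Creep - 2·Wear - 2·Load  [with Creep=-9, Wear=4, Load=1]  = -19.
Change = -39 − (-19) = -20.

-20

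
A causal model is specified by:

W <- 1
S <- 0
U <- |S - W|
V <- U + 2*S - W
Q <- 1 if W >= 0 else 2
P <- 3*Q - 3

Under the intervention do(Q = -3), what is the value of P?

-12

The intervention breaks the incoming arrows to Q: Q <- 1 if W >= 0 else 2 no longer applies, and Q = -3.
P = 3*Q - 3  [with Q=-3]  = -12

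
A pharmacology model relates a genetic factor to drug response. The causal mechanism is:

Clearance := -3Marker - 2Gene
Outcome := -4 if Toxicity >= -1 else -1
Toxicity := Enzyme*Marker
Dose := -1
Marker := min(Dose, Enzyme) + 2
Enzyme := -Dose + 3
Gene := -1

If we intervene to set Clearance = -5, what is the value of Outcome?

Intervening sets Clearance = -5 and removes its equation (Clearance := -3Marker - 2Gene).
No directed path runs from Clearance to Outcome, so Outcome keeps its natural value.
Enzyme = -Dose + 3  [with Dose=-1]  = 4
Marker = min(Dose, Enzyme) + 2  [with Dose=-1, Enzyme=4]  = 1
Toxicity = Enzyme*Marker  [with Enzyme=4, Marker=1]  = 4
Outcome = -4 if Toxicity >= -1 else -1  [with Toxicity=4]  = -4

-4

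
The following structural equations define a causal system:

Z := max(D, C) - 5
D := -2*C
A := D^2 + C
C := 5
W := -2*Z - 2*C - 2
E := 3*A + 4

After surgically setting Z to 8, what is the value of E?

The intervention breaks the incoming arrows to Z: Z := max(D, C) - 5 no longer applies, and Z = 8.
No directed path runs from Z to E, so E keeps its natural value.
D = -2*C  [with C=5]  = -10
A = D^2 + C  [with D=-10, C=5]  = 105
E = 3*A + 4  [with A=105]  = 319

319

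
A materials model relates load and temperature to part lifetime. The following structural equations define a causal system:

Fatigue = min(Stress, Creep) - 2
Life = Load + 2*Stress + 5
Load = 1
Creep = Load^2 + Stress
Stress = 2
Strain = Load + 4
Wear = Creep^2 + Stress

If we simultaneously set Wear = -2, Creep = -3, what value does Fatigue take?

-5

Setting Wear = -2, Creep = -3 by intervention discards those variables' equations.
Fatigue = min(Stress, Creep) - 2  [with Stress=2, Creep=-3]  = -5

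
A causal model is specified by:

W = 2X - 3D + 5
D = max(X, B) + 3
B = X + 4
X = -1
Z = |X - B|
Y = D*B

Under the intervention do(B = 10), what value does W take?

Under do(B=10), the mechanism B = X + 4 is discarded; B is fixed at 10.
D = max(X, B) + 3  [with X=-1, B=10]  = 13
W = 2X - 3D + 5  [with X=-1, D=13]  = -36

-36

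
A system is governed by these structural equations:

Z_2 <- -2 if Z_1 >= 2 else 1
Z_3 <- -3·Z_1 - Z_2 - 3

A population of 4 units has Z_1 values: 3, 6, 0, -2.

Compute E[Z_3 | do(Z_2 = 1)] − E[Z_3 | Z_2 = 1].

do(Z_2=1) breaks Z_2's dependence on Z_1. With Z_2=1 fixed, Z_3 across the units is -13, -22, -4, 2, mean -9.25.
Observing Z_2=1 restricts to units where Z_2's equation naturally yields 1: Z_1 ∈ {0, -2}. In that subpopulation Z_3 = -4, 2, mean -1.
Difference = -9.25 − (-1) = -8.25.

-8.25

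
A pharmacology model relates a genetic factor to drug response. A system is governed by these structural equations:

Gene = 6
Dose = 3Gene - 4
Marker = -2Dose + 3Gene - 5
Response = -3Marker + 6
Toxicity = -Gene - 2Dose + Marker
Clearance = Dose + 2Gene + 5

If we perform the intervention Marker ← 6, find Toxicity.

do(Marker=6) replaces the equation Marker = -2Dose + 3Gene - 5 with the constant Marker = 6.
Dose = 3Gene - 4  [with Gene=6]  = 14
Toxicity = -Gene - 2Dose + Marker  [with Gene=6, Dose=14, Marker=6]  = -28

-28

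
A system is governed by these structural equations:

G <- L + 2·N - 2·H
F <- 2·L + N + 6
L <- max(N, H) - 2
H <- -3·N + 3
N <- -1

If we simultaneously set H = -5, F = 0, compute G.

5

Setting H = -5, F = 0 by intervention discards those variables' equations.
L = max(N, H) - 2  [with N=-1, H=-5]  = -3
G = L + 2·N - 2·H  [with L=-3, N=-1, H=-5]  = 5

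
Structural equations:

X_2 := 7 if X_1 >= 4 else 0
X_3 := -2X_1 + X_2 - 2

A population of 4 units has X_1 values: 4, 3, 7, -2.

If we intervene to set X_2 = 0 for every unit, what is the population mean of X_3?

Under do(X_2=0), X_2's equation is replaced by X_2=0 for every unit. Per-unit X_3: -10, -8, -16, 2. Mean = -8.

-8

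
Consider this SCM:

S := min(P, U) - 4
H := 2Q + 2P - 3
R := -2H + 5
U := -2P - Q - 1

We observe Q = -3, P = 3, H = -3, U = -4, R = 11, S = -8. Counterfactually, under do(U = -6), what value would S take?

-10

Under do(U=-6), the mechanism U := -2P - Q - 1 is discarded; U is fixed at -6.
S = min(P, U) - 4  [with P=3, U=-6]  = -10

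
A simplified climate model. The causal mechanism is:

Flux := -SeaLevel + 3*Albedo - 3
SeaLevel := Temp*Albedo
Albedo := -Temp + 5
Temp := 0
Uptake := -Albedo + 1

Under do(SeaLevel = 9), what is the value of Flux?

The intervention breaks the incoming arrows to SeaLevel: SeaLevel := Temp*Albedo no longer applies, and SeaLevel = 9.
Albedo = -Temp + 5  [with Temp=0]  = 5
Flux = -SeaLevel + 3*Albedo - 3  [with SeaLevel=9, Albedo=5]  = 3

3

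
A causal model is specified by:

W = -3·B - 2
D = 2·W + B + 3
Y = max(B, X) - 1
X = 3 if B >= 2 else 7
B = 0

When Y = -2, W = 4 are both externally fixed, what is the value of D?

Under do(Y = -2, W = 4), each intervened variable's structural equation is replaced by its fixed value.
D = 2·W + B + 3  [with W=4, B=0]  = 11

11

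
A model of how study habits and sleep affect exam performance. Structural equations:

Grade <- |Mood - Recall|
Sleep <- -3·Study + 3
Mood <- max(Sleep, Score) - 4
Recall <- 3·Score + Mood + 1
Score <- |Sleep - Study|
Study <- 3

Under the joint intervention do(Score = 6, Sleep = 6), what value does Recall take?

21

Setting Score = 6, Sleep = 6 by intervention discards those variables' equations.
Mood = max(Sleep, Score) - 4  [with Sleep=6, Score=6]  = 2
Recall = 3·Score + Mood + 1  [with Score=6, Mood=2]  = 21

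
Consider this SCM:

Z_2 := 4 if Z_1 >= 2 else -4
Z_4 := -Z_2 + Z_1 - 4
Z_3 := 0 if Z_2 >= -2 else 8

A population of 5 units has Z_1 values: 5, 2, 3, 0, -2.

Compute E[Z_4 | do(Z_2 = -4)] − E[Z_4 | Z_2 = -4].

do(Z_2=-4) breaks Z_2's dependence on Z_1. With Z_2=-4 fixed, Z_4 across the units is 5, 2, 3, 0, -2, mean 1.6.
E[Z_4|Z_2=-4] averages over only the 2 units with Z_2=-4 (Z_1 = 0, -2): Z_4 = 0, -2, mean -1.
Difference = 1.6 − (-1) = 2.6.

2.6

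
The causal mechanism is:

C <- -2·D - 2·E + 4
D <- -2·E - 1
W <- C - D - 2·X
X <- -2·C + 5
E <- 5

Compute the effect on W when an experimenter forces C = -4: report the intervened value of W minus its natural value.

-100

do(C=-4) replaces the equation C <- -2·D - 2·E + 4 with the constant C = -4.
D = -2·E - 1  [with E=5]  = -11
X = -2·C + 5  [with C=-4]  = 13
W = C - D - 2·X  [with C=-4, D=-11, X=13]  = -19
Without intervention: D = -2·E - 1  [with E=5]  = -11; C = -2·D - 2·E + 4  [with D=-11, E=5]  = 16; X = -2·C + 5  [with C=16]  = -27; W = C - D - 2·X  [with C=16, D=-11, X=-27]  = 81.
Change = -19 − 81 = -100.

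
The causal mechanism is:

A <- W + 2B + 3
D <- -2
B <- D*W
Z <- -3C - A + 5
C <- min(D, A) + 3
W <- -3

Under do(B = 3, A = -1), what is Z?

Setting B = 3, A = -1 by intervention discards those variables' equations.
C = min(D, A) + 3  [with D=-2, A=-1]  = 1
Z = -3C - A + 5  [with C=1, A=-1]  = 3

3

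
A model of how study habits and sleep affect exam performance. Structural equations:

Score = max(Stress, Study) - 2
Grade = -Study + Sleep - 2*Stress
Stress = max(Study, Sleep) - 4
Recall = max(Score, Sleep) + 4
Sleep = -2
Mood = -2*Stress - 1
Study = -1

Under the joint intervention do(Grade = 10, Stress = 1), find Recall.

Setting Grade = 10, Stress = 1 by intervention discards those variables' equations.
Score = max(Stress, Study) - 2  [with Stress=1, Study=-1]  = -1
Recall = max(Score, Sleep) + 4  [with Score=-1, Sleep=-2]  = 3

3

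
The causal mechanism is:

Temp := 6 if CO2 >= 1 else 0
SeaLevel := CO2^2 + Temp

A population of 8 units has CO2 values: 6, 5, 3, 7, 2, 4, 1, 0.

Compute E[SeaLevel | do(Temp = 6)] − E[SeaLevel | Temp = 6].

-2.5

The intervention sets Temp=6 in all 8 units regardless of CO2. Recomputing SeaLevel per unit gives 42, 31, 15, 55, 10, 22, 7, 6; average 23.5.
Conditioning on Temp=6 selects the 7 unit(s) with CO2 ∈ {6, 5, 3, 7, 2, 4, 1}. Their SeaLevel values: 42, 31, 15, 55, 10, 22, 7. Mean = 26.
Difference = 23.5 − 26 = -2.5.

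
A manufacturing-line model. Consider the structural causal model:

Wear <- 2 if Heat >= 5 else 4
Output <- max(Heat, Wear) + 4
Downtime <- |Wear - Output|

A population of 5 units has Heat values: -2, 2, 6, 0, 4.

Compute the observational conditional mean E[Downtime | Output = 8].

4

E[Downtime|Output=8] averages over only the 4 units with Output=8 (Heat = -2, 2, 0, 4): Downtime = 4, 4, 4, 4, mean 4.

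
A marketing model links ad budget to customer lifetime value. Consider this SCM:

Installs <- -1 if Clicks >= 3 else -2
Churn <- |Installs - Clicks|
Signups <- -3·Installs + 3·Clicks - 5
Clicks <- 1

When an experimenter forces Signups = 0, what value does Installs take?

-2

Under do(Signups=0), the mechanism Signups <- -3·Installs + 3·Clicks - 5 is discarded; Signups is fixed at 0.
Since Installs is not a descendant of the intervened variable, it is unaffected.
Installs = -1 if Clicks >= 3 else -2  [with Clicks=1]  = -2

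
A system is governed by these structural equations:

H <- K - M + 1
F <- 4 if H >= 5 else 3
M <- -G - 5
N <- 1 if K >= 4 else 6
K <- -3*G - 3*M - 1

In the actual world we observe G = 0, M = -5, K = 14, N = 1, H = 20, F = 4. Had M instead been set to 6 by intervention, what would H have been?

-24

do(M=6) replaces the equation M <- -G - 5 with the constant M = 6.
K = -3*G - 3*M - 1  [with G=0, M=6]  = -19
H = K - M + 1  [with K=-19, M=6]  = -24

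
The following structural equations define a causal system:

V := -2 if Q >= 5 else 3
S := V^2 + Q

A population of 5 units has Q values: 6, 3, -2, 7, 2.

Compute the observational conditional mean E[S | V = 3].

10

Observing V=3 restricts to units where V's equation naturally yields 3: Q ∈ {3, -2, 2}. In that subpopulation S = 12, 7, 11, mean 10.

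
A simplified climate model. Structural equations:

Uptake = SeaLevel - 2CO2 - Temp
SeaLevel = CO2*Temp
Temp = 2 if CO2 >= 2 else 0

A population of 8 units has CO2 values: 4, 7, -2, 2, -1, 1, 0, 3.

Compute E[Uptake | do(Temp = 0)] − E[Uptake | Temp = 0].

-4.5

Every unit gets Temp=0 under the intervention. Uptake values become -8, -14, 4, -4, 2, -2, 0, -6; E[Uptake|do(Temp=0)] = -3.5.
Conditioning on Temp=0 selects the 4 unit(s) with CO2 ∈ {-2, -1, 1, 0}. Their Uptake values: 4, 2, -2, 0. Mean = 1.
Difference = -3.5 − 1 = -4.5.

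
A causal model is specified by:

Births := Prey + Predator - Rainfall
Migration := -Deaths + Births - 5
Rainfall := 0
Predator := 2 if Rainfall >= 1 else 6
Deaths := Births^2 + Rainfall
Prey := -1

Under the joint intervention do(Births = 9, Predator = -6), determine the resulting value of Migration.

The joint intervention fixes Births = 9, Predator = -6, removing each variable's own equation.
Deaths = Births^2 + Rainfall  [with Births=9, Rainfall=0]  = 81
Migration = -Deaths + Births - 5  [with Deaths=81, Births=9]  = -77

-77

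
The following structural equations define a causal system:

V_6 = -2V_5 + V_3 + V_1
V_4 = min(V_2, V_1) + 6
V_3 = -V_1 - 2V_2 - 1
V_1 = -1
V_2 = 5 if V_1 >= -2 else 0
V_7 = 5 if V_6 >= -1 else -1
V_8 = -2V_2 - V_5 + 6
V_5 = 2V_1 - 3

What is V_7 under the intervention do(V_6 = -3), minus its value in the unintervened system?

-6

Intervening sets V_6 = -3 and removes its equation (V_6 = -2V_5 + V_3 + V_1).
V_7 = 5 if V_6 >= -1 else -1  [with V_6=-3]  = -1
Without intervention: V_2 = 5 if V_1 >= -2 else 0  [with V_1=-1]  = 5; V_3 = -V_1 - 2V_2 - 1  [with V_1=-1, V_2=5]  = -10; V_5 = 2V_1 - 3  [with V_1=-1]  = -5; V_6 = -2V_5 + V_3 + V_1  [with V_5=-5, V_3=-10, V_1=-1]  = -1; V_7 = 5 if V_6 >= -1 else -1  [with V_6=-1]  = 5.
Change = -1 − 5 = -6.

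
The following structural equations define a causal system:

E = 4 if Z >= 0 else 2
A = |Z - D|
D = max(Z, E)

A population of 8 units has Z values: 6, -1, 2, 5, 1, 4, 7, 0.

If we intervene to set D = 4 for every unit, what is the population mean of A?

2.5

The intervention sets D=4 in all 8 units regardless of Z. Recomputing A per unit gives 2, 5, 2, 1, 3, 0, 3, 4; average 2.5.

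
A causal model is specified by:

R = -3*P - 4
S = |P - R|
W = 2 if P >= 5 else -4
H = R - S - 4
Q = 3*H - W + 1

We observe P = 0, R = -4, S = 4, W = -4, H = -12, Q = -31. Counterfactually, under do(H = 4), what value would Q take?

The intervention breaks the incoming arrows to H: H = R - S - 4 no longer applies, and H = 4.
W = 2 if P >= 5 else -4  [with P=0]  = -4
Q = 3*H - W + 1  [with H=4, W=-4]  = 17

17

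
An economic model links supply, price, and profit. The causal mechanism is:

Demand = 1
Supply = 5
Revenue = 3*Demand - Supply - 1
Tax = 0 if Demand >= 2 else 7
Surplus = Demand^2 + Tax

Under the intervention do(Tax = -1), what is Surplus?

0

Intervening sets Tax = -1 and removes its equation (Tax = 0 if Demand >= 2 else 7).
Surplus = Demand^2 + Tax  [with Demand=1, Tax=-1]  = 0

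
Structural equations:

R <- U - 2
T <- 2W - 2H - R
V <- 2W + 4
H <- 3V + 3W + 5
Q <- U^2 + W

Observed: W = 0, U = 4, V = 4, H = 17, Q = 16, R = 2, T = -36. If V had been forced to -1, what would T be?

The intervention breaks the incoming arrows to V: V <- 2W + 4 no longer applies, and V = -1.
H = 3V + 3W + 5  [with V=-1, W=0]  = 2
R = U - 2  [with U=4]  = 2
T = 2W - 2H - R  [with W=0, H=2, R=2]  = -6

-6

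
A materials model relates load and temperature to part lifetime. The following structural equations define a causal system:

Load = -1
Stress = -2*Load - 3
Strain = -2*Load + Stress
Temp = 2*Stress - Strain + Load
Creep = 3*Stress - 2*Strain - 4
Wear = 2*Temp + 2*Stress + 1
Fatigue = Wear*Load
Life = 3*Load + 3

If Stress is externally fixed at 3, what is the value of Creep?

do(Stress=3) replaces the equation Stress = -2*Load - 3 with the constant Stress = 3.
Strain = -2*Load + Stress  [with Load=-1, Stress=3]  = 5
Creep = 3*Stress - 2*Strain - 4  [with Stress=3, Strain=5]  = -5

-5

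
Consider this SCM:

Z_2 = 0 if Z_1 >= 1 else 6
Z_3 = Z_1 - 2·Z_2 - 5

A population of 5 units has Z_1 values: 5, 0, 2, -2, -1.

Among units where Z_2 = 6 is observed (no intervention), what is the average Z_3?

E[Z_3|Z_2=6] averages over only the 3 units with Z_2=6 (Z_1 = 0, -2, -1): Z_3 = -17, -19, -18, mean -18.

-18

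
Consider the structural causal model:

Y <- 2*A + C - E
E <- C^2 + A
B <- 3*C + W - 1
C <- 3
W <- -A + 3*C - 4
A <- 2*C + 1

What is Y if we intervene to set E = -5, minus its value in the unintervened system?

Intervening sets E = -5 and removes its equation (E <- C^2 + A).
A = 2*C + 1  [with C=3]  = 7
Y = 2*A + C - E  [with A=7, C=3, E=-5]  = 22
Without intervention: A = 2*C + 1  [with C=3]  = 7; E = C^2 + A  [with C=3, A=7]  = 16; Y = 2*A + C - E  [with A=7, C=3, E=16]  = 1.
Change = 22 − 1 = 21.

21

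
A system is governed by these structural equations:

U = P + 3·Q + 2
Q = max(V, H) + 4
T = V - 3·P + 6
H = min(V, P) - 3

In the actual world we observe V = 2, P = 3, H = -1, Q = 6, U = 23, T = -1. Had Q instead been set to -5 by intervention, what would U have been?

Intervening sets Q = -5 and removes its equation (Q = max(V, H) + 4).
U = P + 3·Q + 2  [with P=3, Q=-5]  = -10

-10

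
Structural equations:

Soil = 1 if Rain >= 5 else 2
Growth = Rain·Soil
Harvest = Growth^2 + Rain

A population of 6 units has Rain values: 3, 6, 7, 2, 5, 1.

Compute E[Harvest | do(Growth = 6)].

40

The intervention sets Growth=6 in all 6 units regardless of Rain. Recomputing Harvest per unit gives 39, 42, 43, 38, 41, 37; average 40.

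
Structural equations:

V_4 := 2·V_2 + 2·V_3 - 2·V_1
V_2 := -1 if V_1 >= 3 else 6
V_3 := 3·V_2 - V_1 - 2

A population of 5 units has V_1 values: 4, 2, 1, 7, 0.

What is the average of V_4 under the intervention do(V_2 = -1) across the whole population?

-23.2

Under do(V_2=-1), V_2's equation is replaced by V_2=-1 for every unit. Per-unit V_4: -28, -20, -16, -40, -12. Mean = -23.2.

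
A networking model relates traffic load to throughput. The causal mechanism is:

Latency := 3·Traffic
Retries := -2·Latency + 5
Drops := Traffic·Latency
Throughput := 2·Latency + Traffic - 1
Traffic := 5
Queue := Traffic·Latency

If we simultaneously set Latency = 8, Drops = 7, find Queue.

The joint intervention fixes Latency = 8, Drops = 7, removing each variable's own equation.
Queue = Traffic·Latency  [with Traffic=5, Latency=8]  = 40

40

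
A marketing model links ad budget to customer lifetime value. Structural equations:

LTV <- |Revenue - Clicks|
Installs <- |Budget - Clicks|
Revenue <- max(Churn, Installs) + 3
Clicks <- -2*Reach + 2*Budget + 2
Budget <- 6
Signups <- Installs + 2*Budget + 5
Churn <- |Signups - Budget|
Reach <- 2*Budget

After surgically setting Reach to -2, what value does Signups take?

29

do(Reach=-2) replaces the equation Reach <- 2*Budget with the constant Reach = -2.
Clicks = -2*Reach + 2*Budget + 2  [with Reach=-2, Budget=6]  = 18
Installs = |Budget - Clicks|  [with Budget=6, Clicks=18]  = 12
Signups = Installs + 2*Budget + 5  [with Installs=12, Budget=6]  = 29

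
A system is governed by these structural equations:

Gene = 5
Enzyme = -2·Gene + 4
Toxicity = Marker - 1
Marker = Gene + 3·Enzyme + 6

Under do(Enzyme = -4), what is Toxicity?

-2

Under do(Enzyme=-4), the mechanism Enzyme = -2·Gene + 4 is discarded; Enzyme is fixed at -4.
Marker = Gene + 3·Enzyme + 6  [with Gene=5, Enzyme=-4]  = -1
Toxicity = Marker - 1  [with Marker=-1]  = -2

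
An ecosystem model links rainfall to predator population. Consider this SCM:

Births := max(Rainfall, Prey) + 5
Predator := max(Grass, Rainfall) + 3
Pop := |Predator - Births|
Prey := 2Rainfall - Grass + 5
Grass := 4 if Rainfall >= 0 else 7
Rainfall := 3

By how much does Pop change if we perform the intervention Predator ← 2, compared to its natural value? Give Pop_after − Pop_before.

Under do(Predator=2), the mechanism Predator := max(Grass, Rainfall) + 3 is discarded; Predator is fixed at 2.
Grass = 4 if Rainfall >= 0 else 7  [with Rainfall=3]  = 4
Prey = 2Rainfall - Grass + 5  [with Rainfall=3, Grass=4]  = 7
Births = max(Rainfall, Prey) + 5  [with Rainfall=3, Prey=7]  = 12
Pop = |Predator - Births|  [with Predator=2, Births=12]  = 10
Without intervention: Grass = 4 if Rainfall >= 0 else 7  [with Rainfall=3]  = 4; Prey = 2Rainfall - Grass + 5  [with Rainfall=3, Grass=4]  = 7; Predator = max(Grass, Rainfall) + 3  [with Grass=4, Rainfall=3]  = 7; Births = max(Rainfall, Prey) + 5  [with Rainfall=3, Prey=7]  = 12; Pop = |Predator - Births|  [with Predator=7, Births=12]  = 5.
Change = 10 − 5 = 5.

5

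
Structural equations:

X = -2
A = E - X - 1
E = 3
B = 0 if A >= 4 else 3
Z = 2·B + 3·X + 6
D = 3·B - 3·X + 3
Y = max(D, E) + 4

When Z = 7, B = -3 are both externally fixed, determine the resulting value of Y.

7

Setting Z = 7, B = -3 by intervention discards those variables' equations.
D = 3·B - 3·X + 3  [with B=-3, X=-2]  = 0
Y = max(D, E) + 4  [with D=0, E=3]  = 7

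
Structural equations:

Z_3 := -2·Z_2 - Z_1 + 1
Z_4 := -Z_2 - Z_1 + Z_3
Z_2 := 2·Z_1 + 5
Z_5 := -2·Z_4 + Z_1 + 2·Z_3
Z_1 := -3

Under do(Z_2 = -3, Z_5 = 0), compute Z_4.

The joint intervention fixes Z_2 = -3, Z_5 = 0, removing each variable's own equation.
Z_3 = -2·Z_2 - Z_1 + 1  [with Z_2=-3, Z_1=-3]  = 10
Z_4 = -Z_2 - Z_1 + Z_3  [with Z_2=-3, Z_1=-3, Z_3=10]  = 16

16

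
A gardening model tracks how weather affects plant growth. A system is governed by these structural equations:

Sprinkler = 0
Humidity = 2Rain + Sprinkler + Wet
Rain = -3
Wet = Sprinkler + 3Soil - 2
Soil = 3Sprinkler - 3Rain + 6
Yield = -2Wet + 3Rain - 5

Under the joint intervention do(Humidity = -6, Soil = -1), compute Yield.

The joint intervention fixes Humidity = -6, Soil = -1, removing each variable's own equation.
Wet = Sprinkler + 3Soil - 2  [with Sprinkler=0, Soil=-1]  = -5
Yield = -2Wet + 3Rain - 5  [with Wet=-5, Rain=-3]  = -4

-4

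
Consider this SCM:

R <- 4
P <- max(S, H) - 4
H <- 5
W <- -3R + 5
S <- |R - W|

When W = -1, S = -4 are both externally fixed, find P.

1

Setting W = -1, S = -4 by intervention discards those variables' equations.
P = max(S, H) - 4  [with S=-4, H=5]  = 1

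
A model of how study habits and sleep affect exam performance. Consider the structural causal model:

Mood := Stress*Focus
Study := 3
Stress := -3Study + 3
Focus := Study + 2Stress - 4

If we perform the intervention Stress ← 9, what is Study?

Under do(Stress=9), the mechanism Stress := -3Study + 3 is discarded; Stress is fixed at 9.
Study is not downstream of the intervention, so its value is determined by the original equations.

3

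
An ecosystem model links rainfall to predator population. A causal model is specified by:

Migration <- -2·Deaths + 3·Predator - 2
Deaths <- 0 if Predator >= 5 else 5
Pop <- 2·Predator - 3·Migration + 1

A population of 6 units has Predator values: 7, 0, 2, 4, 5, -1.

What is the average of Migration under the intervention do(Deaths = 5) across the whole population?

-3.5

Under do(Deaths=5), Deaths's equation is replaced by Deaths=5 for every unit. Per-unit Migration: 9, -12, -6, 0, 3, -15. Mean = -3.5.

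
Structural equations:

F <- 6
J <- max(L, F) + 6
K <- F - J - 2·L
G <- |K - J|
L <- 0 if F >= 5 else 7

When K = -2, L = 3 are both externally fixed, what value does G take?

14

The joint intervention fixes K = -2, L = 3, removing each variable's own equation.
J = max(L, F) + 6  [with L=3, F=6]  = 12
G = |K - J|  [with K=-2, J=12]  = 14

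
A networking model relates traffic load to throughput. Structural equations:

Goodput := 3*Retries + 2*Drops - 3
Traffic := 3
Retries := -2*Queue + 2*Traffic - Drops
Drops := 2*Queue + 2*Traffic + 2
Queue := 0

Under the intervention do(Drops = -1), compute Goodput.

16

do(Drops=-1) replaces the equation Drops := 2*Queue + 2*Traffic + 2 with the constant Drops = -1.
Retries = -2*Queue + 2*Traffic - Drops  [with Queue=0, Traffic=3, Drops=-1]  = 7
Goodput = 3*Retries + 2*Drops - 3  [with Retries=7, Drops=-1]  = 16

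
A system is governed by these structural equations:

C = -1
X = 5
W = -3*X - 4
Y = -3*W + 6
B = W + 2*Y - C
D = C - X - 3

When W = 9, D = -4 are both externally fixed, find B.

-32

The joint intervention fixes W = 9, D = -4, removing each variable's own equation.
Y = -3*W + 6  [with W=9]  = -21
B = W + 2*Y - C  [with W=9, Y=-21, C=-1]  = -32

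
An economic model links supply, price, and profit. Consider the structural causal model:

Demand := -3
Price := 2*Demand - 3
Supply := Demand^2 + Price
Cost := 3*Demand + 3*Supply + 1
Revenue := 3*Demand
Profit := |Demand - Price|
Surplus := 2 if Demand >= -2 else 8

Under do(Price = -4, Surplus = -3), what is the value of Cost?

Under do(Price = -4, Surplus = -3), each intervened variable's structural equation is replaced by its fixed value.
Supply = Demand^2 + Price  [with Demand=-3, Price=-4]  = 5
Cost = 3*Demand + 3*Supply + 1  [with Demand=-3, Supply=5]  = 7

7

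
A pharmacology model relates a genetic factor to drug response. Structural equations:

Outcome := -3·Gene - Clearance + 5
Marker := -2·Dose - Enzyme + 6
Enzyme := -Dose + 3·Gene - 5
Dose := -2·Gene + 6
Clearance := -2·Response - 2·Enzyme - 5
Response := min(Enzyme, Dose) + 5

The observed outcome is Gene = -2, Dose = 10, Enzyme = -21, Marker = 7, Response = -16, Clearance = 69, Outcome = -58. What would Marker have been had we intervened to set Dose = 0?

Under do(Dose=0), the mechanism Dose := -2·Gene + 6 is discarded; Dose is fixed at 0.
Enzyme = -Dose + 3·Gene - 5  [with Dose=0, Gene=-2]  = -11
Marker = -2·Dose - Enzyme + 6  [with Dose=0, Enzyme=-11]  = 17

17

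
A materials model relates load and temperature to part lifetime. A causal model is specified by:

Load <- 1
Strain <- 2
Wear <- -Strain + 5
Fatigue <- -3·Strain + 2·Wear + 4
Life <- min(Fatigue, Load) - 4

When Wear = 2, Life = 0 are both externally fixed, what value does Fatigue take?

The joint intervention fixes Wear = 2, Life = 0, removing each variable's own equation.
Fatigue = -3·Strain + 2·Wear + 4  [with Strain=2, Wear=2]  = 2

2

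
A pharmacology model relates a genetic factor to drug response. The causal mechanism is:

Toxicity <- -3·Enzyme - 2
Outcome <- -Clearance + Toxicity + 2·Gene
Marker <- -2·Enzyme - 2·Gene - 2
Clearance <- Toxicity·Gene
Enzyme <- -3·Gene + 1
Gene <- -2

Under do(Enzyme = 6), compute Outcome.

Under do(Enzyme=6), the mechanism Enzyme <- -3·Gene + 1 is discarded; Enzyme is fixed at 6.
Toxicity = -3·Enzyme - 2  [with Enzyme=6]  = -20
Clearance = Toxicity·Gene  [with Toxicity=-20, Gene=-2]  = 40
Outcome = -Clearance + Toxicity + 2·Gene  [with Clearance=40, Toxicity=-20, Gene=-2]  = -64

-64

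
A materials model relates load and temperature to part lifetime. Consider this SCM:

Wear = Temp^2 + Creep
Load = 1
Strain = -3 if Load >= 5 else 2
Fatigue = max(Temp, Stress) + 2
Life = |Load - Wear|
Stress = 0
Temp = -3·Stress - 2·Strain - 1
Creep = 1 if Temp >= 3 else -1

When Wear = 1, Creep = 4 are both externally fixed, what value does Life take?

Under do(Wear = 1, Creep = 4), each intervened variable's structural equation is replaced by its fixed value.
Life = |Load - Wear|  [with Load=1, Wear=1]  = 0

0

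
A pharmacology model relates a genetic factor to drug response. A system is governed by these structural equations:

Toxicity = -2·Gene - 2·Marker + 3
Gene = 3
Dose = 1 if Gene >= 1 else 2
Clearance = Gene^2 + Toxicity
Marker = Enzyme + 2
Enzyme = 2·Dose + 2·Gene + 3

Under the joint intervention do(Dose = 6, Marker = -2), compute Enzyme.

21

The joint intervention fixes Dose = 6, Marker = -2, removing each variable's own equation.
Enzyme = 2·Dose + 2·Gene + 3  [with Dose=6, Gene=3]  = 21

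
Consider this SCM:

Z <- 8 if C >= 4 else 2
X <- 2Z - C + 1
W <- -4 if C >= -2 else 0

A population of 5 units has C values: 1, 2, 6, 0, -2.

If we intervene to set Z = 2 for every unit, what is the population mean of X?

The intervention sets Z=2 in all 5 units regardless of C. Recomputing X per unit gives 4, 3, -1, 5, 7; average 3.6.

3.6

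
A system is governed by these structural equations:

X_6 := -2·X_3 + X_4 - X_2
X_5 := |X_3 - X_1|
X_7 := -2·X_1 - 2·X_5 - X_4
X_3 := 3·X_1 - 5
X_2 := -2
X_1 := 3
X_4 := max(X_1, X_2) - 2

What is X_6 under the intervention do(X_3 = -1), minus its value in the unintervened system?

The intervention breaks the incoming arrows to X_3: X_3 := 3·X_1 - 5 no longer applies, and X_3 = -1.
X_4 = max(X_1, X_2) - 2  [with X_1=3, X_2=-2]  = 1
X_6 = -2·X_3 + X_4 - X_2  [with X_3=-1, X_4=1, X_2=-2]  = 5
Without intervention: X_3 = 3·X_1 - 5  [with X_1=3]  = 4; X_4 = max(X_1, X_2) - 2  [with X_1=3, X_2=-2]  = 1; X_6 = -2·X_3 + X_4 - X_2  [with X_3=4, X_4=1, X_2=-2]  = -5.
Change = 5 − (-5) = 10.

10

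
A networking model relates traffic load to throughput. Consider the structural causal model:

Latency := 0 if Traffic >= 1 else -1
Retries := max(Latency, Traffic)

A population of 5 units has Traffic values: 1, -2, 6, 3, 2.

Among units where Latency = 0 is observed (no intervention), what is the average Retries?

3

Observing Latency=0 restricts to units where Latency's equation naturally yields 0: Traffic ∈ {1, 6, 3, 2}. In that subpopulation Retries = 1, 6, 3, 2, mean 3.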